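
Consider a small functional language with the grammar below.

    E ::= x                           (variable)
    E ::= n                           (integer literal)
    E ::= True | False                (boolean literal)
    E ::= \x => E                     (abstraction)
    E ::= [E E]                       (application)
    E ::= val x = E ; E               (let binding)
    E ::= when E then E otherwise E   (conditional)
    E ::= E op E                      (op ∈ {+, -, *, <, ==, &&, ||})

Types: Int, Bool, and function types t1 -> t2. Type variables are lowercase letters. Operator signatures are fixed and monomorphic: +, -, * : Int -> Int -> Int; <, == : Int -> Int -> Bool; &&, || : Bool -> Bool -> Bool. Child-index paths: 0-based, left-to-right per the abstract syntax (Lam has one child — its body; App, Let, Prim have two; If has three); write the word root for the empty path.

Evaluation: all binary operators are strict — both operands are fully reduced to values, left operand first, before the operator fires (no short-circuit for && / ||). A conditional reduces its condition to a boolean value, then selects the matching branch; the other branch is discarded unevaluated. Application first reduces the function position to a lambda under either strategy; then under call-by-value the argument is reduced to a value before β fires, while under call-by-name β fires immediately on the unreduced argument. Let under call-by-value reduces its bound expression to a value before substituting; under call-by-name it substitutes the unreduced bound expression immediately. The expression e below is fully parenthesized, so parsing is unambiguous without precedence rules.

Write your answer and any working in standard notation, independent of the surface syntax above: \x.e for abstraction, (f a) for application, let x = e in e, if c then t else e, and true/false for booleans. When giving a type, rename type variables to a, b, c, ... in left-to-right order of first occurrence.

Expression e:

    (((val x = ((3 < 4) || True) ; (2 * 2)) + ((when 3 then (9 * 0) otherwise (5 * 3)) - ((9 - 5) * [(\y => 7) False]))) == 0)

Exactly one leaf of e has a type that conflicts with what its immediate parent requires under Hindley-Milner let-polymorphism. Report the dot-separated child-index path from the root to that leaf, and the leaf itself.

Answer: 0.1.0.0 : 3

Trace:
  unify Int ~ Int
  unify Int ~ Int
  unify Bool ~ Bool
  unify Bool ~ Bool
let x : Bool
  unify Int ~ Int
  unify Int ~ Int
  unify Int ~ Int
  unify Int ~ Bool
  FAIL: mismatch Int ~ Bool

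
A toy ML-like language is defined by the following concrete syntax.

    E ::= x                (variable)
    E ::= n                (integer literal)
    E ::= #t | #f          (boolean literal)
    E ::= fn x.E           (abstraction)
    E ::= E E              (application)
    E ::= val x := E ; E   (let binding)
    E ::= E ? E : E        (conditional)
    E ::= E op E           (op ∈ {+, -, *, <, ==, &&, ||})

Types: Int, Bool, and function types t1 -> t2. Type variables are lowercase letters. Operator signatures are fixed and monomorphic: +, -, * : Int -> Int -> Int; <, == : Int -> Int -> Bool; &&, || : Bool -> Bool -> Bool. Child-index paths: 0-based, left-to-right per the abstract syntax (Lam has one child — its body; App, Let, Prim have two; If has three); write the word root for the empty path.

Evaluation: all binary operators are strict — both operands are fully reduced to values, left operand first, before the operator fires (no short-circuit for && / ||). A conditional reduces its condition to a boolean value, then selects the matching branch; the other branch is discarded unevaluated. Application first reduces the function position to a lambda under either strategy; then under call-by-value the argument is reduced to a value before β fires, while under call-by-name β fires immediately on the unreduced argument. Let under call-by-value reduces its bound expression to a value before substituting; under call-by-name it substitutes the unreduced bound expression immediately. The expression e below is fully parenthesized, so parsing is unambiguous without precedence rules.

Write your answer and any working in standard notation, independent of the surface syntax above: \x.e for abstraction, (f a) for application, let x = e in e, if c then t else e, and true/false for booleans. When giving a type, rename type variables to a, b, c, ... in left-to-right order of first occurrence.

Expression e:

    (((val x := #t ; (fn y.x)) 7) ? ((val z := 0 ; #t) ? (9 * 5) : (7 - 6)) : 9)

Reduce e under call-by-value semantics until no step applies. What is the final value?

Answer: 45

Working:
step 0: (if ((let x = true in (\y.x)) 7) then (if (let z = 0 in true) then (9 * 5) else (7 - 6)) else 9)
step 1: [let@0.0] (if ((\y.true) 7) then (if (let z = 0 in true) then (9 * 5) else (7 - 6)) else 9)
step 2: [beta@0] (if true then (if (let z = 0 in true) then (9 * 5) else (7 - 6)) else 9)
step 3: [if@root] (if (let z = 0 in true) then (9 * 5) else (7 - 6))
step 4: [let@0] (if true then (9 * 5) else (7 - 6))
step 5: [if@root] (9 * 5)
step 6: [delta@root] 45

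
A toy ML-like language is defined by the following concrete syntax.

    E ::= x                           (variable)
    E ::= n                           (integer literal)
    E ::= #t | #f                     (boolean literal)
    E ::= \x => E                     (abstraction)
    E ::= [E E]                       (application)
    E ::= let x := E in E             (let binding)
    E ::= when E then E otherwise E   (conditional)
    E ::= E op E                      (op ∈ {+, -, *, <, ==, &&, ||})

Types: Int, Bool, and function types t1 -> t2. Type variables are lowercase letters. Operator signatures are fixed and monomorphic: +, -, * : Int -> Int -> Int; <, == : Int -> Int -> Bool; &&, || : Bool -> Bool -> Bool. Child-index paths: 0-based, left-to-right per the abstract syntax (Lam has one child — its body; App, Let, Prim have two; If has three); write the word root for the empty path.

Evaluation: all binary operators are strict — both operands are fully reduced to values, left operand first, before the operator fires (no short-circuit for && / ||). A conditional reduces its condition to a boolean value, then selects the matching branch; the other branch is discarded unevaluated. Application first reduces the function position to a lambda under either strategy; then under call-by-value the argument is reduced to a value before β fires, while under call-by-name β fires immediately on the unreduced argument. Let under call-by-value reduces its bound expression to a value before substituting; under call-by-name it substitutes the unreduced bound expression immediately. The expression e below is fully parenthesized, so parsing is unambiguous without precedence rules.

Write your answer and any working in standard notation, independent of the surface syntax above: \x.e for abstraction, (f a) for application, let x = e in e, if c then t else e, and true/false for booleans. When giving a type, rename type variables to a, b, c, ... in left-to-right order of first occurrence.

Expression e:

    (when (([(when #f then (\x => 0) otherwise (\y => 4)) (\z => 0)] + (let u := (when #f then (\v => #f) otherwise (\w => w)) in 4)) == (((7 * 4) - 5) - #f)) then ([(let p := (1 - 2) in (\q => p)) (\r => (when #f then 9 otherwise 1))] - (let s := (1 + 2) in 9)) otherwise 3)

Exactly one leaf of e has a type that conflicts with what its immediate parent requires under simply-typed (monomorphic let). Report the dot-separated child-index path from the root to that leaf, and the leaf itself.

Answer: 0.1.1 : false

Derivation:
  unify Bool ~ Bool
\x._ : a -> Int
\y._ : b -> Int
  unify a -> Int ~ b -> Int
  unify a ~ b
  unify Int ~ Int
\z._ : c -> Int
  unify b -> Int ~ (c -> Int) -> d
  unify b ~ c -> Int
  unify Int ~ d
_ _ : Int
  unify Int ~ Int
  unify Bool ~ Bool
\v._ : e -> Bool
w : f
\w._ : f -> f
  unify e -> Bool ~ f -> f
  unify e ~ f
  unify Bool ~ f
let u : Bool -> Bool
  unify Int ~ Int
  unify Int ~ Int
  unify Int ~ Int
  unify Int ~ Int
  unify Int ~ Int
  unify Int ~ Int
  unify Int ~ Int
  unify Bool ~ Int
  FAIL: mismatch Bool ~ Int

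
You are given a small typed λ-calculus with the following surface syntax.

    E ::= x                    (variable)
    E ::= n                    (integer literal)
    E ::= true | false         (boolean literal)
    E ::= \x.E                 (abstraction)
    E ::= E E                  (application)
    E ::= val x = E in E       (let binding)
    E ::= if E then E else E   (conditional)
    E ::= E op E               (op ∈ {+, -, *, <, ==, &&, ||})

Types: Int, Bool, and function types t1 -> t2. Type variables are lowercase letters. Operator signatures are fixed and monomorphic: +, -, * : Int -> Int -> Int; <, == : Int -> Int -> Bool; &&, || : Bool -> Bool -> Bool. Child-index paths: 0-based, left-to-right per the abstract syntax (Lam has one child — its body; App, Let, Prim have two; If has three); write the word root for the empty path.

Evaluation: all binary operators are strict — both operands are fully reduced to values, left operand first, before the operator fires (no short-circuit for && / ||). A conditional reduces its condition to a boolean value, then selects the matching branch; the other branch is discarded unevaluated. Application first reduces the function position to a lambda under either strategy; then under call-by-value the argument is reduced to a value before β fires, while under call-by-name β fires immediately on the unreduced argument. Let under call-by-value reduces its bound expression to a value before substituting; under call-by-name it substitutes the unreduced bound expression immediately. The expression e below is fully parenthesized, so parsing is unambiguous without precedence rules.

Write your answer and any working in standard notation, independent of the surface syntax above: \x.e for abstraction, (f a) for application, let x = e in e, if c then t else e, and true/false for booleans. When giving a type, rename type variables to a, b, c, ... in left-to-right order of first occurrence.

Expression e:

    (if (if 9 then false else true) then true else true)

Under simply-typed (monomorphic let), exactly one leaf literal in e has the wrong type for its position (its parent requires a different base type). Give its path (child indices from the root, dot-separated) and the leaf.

Working:
  unify Int ~ Bool
  FAIL: mismatch Int ~ Bool

Answer: 0.0 : 9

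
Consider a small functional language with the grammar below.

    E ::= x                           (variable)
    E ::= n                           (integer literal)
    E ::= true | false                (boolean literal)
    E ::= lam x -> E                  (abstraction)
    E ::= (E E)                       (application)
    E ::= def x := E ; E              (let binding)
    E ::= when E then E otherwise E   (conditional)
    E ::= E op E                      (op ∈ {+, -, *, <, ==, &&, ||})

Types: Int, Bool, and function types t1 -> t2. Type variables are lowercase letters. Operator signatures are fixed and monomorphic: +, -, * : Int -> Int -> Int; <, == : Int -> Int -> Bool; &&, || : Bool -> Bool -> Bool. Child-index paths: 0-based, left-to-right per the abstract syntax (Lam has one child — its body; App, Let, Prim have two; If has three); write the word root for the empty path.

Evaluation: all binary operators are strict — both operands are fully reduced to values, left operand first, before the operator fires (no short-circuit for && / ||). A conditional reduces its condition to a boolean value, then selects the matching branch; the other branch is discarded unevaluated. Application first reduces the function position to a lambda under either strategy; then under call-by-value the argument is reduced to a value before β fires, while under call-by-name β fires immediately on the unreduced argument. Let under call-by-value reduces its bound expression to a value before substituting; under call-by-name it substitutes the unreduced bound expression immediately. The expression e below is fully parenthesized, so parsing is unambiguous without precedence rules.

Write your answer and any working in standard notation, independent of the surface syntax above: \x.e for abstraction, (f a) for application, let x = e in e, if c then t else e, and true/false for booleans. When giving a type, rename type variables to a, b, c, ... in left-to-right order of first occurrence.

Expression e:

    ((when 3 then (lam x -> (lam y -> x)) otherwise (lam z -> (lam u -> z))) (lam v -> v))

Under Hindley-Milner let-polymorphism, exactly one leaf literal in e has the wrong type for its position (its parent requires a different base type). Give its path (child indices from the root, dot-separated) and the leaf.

Answer: 0.0 : 3

Derivation:
  unify Int ~ Bool
  FAIL: mismatch Int ~ Bool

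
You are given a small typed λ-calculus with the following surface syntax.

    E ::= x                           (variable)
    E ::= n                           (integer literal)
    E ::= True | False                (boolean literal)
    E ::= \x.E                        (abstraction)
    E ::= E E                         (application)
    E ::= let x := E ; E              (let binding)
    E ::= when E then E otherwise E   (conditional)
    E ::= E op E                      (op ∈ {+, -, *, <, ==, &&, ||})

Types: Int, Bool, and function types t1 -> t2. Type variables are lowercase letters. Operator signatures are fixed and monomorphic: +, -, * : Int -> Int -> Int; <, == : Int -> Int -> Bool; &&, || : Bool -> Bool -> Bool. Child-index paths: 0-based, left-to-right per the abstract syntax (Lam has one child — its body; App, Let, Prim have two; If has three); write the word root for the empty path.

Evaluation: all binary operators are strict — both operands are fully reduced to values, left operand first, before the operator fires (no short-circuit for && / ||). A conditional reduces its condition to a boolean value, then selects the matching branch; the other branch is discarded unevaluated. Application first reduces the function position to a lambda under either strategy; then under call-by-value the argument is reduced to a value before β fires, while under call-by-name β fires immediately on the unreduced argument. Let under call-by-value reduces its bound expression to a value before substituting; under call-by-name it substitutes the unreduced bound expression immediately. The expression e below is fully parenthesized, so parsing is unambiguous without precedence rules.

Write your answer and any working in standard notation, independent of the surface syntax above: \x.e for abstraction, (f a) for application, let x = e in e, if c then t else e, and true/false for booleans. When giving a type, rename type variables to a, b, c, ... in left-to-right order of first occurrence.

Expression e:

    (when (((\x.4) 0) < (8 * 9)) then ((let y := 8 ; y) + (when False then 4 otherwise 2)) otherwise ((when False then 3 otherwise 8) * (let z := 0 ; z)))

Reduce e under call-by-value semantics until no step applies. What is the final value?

Answer: 10

Trace:
step 0: (if (((\x.4) 0) < (8 * 9)) then ((let y = 8 in y) + (if false then 4 else 2)) else ((if false then 3 else 8) * (let z = 0 in z)))
step 1: [beta@0.0] (if (4 < (8 * 9)) then ((let y = 8 in y) + (if false then 4 else 2)) else ((if false then 3 else 8) * (let z = 0 in z)))
step 2: [delta@0.1] (if (4 < 72) then ((let y = 8 in y) + (if false then 4 else 2)) else ((if false then 3 else 8) * (let z = 0 in z)))
step 3: [delta@0] (if true then ((let y = 8 in y) + (if false then 4 else 2)) else ((if false then 3 else 8) * (let z = 0 in z)))
step 4: [if@root] ((let y = 8 in y) + (if false then 4 else 2))
step 5: [let@0] (8 + (if false then 4 else 2))
step 6: [if@1] (8 + 2)
step 7: [delta@root] 10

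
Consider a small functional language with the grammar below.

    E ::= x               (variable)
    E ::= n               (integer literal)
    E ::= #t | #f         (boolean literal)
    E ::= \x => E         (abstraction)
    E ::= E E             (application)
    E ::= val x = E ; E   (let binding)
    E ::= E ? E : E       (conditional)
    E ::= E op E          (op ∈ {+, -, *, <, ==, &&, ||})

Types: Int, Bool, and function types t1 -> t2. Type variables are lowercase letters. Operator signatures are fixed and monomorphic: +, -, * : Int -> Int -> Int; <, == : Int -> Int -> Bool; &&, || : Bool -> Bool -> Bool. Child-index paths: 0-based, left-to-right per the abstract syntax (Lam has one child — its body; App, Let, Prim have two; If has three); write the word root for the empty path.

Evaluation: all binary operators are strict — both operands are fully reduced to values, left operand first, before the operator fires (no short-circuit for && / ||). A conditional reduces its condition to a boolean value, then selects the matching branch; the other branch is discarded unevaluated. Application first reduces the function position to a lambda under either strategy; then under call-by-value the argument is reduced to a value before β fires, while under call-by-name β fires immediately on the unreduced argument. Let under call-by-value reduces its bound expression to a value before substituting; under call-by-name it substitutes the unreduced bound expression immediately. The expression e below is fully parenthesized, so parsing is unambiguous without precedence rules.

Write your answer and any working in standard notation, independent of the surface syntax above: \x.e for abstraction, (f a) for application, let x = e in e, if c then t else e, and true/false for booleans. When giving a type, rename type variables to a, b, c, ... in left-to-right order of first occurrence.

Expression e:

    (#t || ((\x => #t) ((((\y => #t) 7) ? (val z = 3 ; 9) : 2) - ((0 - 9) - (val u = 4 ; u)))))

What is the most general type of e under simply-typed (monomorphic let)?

Trace:
  unify Bool ~ Bool
\x._ : a -> Bool
\y._ : b -> Bool
  unify b -> Bool ~ Int -> c
  unify b ~ Int
  unify Bool ~ c
_ _ : Bool
  unify Bool ~ Bool
let z : Int
  unify Int ~ Int
  unify Int ~ Int
  unify Int ~ Int
  unify Int ~ Int
  unify Int ~ Int
let u : Int
u : Int
  unify Int ~ Int
  unify Int ~ Int
  unify a -> Bool ~ Int -> d
  unify a ~ Int
  unify Bool ~ d
_ _ : Bool
  unify Bool ~ Bool

Answer: Bool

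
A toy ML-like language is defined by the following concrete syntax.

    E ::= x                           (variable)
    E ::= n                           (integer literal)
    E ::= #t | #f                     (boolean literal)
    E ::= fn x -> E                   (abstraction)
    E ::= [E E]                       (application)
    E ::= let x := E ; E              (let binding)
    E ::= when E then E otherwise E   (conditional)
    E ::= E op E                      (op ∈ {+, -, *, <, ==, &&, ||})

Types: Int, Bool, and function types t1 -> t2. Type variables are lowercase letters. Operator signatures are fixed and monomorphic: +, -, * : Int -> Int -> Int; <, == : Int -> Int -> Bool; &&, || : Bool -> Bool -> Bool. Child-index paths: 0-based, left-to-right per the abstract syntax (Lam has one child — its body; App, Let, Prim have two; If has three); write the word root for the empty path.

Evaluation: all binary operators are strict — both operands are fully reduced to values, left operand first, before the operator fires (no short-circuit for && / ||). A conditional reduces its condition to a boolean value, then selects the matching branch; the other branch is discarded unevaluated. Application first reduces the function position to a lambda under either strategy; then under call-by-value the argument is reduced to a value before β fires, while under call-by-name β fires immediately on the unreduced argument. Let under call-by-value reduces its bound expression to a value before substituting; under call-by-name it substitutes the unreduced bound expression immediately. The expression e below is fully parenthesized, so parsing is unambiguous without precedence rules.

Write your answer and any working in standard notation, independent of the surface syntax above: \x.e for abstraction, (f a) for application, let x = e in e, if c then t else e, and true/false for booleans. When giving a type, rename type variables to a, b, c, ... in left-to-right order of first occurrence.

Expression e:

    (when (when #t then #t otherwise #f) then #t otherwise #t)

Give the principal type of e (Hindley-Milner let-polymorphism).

Answer: Bool

Derivation:
  unify Bool ~ Bool
  unify Bool ~ Bool
  unify Bool ~ Bool
  unify Bool ~ Bool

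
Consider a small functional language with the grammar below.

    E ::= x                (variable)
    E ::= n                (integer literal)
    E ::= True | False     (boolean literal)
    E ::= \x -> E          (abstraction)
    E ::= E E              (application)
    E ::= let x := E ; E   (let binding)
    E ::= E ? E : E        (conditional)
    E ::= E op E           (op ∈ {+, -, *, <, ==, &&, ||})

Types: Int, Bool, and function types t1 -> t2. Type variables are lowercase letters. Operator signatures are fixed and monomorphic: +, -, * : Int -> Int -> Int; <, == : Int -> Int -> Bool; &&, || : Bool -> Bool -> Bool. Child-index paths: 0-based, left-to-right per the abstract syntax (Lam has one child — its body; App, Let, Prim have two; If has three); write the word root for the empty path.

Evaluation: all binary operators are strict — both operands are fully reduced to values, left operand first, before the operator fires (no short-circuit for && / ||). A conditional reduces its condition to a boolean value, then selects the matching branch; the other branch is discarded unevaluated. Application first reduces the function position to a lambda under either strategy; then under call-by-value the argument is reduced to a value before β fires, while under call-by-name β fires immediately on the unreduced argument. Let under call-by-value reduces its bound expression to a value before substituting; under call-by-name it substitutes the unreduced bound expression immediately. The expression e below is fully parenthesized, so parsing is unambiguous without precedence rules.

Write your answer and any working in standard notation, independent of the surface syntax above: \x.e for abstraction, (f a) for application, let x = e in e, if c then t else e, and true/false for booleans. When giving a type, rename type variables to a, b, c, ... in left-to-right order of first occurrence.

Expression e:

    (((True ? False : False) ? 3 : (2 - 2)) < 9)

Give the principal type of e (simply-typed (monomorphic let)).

Answer: Bool

Working:
  unify Bool ~ Bool
  unify Bool ~ Bool
  unify Bool ~ Bool
  unify Int ~ Int
  unify Int ~ Int
  unify Int ~ Int
  unify Int ~ Int
  unify Int ~ Int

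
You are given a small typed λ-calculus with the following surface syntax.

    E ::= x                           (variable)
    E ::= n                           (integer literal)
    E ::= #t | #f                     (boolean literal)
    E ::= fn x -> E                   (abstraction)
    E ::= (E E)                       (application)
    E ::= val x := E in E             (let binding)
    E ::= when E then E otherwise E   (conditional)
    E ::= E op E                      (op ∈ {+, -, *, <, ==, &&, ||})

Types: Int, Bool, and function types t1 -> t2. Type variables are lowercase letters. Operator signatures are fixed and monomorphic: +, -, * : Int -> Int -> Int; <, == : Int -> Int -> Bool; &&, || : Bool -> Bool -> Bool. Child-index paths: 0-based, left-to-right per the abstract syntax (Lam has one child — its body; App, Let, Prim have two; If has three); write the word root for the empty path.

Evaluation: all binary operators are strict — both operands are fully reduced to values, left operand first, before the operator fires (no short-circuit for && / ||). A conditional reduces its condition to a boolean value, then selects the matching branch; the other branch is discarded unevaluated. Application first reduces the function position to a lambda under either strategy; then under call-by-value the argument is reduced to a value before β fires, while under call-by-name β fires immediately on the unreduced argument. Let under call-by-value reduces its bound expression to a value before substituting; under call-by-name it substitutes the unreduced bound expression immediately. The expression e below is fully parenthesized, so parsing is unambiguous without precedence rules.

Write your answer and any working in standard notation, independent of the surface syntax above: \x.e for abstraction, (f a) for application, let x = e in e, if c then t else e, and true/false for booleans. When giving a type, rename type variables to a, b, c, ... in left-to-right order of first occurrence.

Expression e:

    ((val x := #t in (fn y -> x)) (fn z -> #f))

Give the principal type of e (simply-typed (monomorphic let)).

Answer: Bool

Derivation:
let x : Bool
x : Bool
\y._ : a -> Bool
\z._ : b -> Bool
  unify a -> Bool ~ (b -> Bool) -> c
  unify a ~ b -> Bool
  unify Bool ~ c
_ _ : Bool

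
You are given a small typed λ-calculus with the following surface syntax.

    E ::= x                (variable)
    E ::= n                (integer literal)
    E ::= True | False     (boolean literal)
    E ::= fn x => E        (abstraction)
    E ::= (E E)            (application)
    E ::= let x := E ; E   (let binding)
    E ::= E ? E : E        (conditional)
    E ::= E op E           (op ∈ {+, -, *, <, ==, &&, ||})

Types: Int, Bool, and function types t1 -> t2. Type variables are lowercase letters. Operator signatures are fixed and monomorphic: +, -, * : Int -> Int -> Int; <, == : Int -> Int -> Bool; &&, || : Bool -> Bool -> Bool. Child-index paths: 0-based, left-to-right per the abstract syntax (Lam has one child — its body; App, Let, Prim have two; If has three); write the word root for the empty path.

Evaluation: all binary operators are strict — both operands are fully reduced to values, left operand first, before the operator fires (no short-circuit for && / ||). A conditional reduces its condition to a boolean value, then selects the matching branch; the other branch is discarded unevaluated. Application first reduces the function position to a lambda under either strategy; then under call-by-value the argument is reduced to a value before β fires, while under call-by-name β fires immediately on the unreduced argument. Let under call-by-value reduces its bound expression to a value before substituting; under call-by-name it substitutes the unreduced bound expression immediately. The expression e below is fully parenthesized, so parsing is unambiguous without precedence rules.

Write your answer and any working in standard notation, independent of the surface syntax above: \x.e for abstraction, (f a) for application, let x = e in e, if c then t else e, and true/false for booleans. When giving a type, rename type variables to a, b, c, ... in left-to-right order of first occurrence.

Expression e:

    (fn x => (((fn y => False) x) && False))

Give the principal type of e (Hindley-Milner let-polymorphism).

Answer: a -> Bool

Trace:
\y._ : b -> Bool
x : a
  unify b -> Bool ~ a -> c
  unify b ~ a
  unify Bool ~ c
_ _ : Bool
  unify Bool ~ Bool
  unify Bool ~ Bool
\x._ : a -> Bool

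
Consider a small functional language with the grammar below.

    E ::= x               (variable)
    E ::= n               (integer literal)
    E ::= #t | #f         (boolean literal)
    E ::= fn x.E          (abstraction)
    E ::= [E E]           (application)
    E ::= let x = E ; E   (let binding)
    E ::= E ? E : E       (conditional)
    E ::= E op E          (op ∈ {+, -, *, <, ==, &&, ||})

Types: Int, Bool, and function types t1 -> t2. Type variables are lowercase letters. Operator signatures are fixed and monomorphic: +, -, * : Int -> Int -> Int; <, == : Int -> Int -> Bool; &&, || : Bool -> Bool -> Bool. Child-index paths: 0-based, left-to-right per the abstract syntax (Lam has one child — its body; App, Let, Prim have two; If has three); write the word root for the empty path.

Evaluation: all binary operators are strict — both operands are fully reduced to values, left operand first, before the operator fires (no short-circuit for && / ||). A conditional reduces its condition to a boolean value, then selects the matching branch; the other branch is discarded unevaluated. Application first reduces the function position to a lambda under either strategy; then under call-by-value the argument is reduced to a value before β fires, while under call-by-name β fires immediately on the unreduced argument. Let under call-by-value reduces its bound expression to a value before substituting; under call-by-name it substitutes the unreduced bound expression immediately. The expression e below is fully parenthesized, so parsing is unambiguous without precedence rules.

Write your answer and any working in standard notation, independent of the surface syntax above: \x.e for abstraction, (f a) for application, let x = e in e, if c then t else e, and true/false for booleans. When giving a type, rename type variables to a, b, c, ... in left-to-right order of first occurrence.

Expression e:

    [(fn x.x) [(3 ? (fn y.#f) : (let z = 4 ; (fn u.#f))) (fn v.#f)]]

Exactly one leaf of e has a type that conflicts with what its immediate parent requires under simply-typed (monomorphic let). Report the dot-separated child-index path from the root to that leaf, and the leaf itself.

Answer: 1.0.0 : 3

Derivation:
x : a
\x._ : a -> a
  unify Int ~ Bool
  FAIL: mismatch Int ~ Bool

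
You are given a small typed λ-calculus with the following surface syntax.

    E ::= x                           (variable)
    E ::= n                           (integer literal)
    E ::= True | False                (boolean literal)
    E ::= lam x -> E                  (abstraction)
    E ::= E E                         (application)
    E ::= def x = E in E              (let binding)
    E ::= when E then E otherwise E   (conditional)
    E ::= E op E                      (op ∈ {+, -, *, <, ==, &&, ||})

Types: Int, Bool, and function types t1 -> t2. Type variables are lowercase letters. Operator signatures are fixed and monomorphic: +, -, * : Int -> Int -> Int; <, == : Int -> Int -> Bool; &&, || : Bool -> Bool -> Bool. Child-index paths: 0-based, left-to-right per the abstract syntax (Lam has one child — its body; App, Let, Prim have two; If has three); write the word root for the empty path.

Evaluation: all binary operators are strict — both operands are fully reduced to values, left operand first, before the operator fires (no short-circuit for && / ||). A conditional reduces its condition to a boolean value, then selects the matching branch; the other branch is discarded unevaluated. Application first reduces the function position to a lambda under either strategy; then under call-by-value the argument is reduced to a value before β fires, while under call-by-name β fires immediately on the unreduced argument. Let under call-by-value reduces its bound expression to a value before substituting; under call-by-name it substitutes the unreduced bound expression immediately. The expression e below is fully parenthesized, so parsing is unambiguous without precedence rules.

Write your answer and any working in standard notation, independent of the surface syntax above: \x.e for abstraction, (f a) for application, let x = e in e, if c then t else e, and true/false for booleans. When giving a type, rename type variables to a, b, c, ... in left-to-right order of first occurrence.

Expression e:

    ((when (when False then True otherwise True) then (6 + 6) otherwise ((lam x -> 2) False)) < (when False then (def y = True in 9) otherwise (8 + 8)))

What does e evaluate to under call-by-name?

Answer: true

Working:
step 0: ((if (if false then true else true) then (6 + 6) else ((\x.2) false)) < (if false then (let y = true in 9) else (8 + 8)))
step 1: [if@0.0] ((if true then (6 + 6) else ((\x.2) false)) < (if false then (let y = true in 9) else (8 + 8)))
step 2: [if@0] ((6 + 6) < (if false then (let y = true in 9) else (8 + 8)))
step 3: [delta@0] (12 < (if false then (let y = true in 9) else (8 + 8)))
step 4: [if@1] (12 < (8 + 8))
step 5: [delta@1] (12 < 16)
step 6: [delta@root] true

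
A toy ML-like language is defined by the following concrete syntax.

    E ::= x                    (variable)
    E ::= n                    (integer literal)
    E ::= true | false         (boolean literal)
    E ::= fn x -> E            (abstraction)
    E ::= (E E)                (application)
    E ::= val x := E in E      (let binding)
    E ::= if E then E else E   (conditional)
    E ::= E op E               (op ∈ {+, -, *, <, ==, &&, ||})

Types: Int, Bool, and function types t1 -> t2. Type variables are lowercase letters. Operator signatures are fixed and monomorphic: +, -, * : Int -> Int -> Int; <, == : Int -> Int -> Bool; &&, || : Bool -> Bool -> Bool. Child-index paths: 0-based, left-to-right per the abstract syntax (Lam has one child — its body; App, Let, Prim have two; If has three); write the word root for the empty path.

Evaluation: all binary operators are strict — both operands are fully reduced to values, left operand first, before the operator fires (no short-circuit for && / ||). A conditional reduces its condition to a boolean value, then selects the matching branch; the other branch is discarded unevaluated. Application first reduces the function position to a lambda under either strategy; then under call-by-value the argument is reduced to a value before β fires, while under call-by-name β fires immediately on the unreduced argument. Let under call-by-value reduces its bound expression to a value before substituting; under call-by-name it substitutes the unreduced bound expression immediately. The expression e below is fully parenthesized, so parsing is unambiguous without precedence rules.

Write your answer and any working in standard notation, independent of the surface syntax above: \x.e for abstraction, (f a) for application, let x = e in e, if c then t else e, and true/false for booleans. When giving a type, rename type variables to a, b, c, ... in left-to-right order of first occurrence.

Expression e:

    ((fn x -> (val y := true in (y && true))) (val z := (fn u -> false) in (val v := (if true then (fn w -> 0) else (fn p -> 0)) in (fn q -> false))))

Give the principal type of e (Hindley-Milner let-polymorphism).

Answer: Bool

Trace:
let y : Bool
y : Bool
  unify Bool ~ Bool
  unify Bool ~ Bool
\x._ : a -> Bool
\u._ : b -> Bool
let z : forall. b -> Bool
  unify Bool ~ Bool
\w._ : c -> Int
\p._ : d -> Int
  unify c -> Int ~ d -> Int
  unify c ~ d
  unify Int ~ Int
let v : forall. d -> Int
\q._ : e -> Bool
  unify a -> Bool ~ (e -> Bool) -> f
  unify a ~ e -> Bool
  unify Bool ~ f
_ _ : Bool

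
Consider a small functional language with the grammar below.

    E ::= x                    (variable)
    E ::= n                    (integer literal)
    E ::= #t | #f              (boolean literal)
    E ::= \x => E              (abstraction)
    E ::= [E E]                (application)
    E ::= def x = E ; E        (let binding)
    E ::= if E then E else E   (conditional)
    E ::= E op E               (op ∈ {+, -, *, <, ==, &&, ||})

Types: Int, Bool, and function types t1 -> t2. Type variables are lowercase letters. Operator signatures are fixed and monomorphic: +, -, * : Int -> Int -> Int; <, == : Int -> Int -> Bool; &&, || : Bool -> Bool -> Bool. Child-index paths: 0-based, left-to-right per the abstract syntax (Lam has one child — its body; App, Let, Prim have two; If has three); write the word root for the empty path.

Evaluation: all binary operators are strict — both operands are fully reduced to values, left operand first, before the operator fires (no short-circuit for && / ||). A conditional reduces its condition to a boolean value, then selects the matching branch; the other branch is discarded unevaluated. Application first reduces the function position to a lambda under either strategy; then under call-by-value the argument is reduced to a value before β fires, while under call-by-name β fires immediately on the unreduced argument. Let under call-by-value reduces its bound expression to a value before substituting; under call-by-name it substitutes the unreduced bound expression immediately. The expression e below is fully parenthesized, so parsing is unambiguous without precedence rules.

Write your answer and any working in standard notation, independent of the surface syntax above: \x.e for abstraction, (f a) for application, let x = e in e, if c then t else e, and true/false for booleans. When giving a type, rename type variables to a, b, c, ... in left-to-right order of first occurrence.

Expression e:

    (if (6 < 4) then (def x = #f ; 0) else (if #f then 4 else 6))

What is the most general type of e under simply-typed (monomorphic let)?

Trace:
  unify Int ~ Int
  unify Int ~ Int
  unify Bool ~ Bool
let x : Bool
  unify Bool ~ Bool
  unify Int ~ Int
  unify Int ~ Int

Answer: Int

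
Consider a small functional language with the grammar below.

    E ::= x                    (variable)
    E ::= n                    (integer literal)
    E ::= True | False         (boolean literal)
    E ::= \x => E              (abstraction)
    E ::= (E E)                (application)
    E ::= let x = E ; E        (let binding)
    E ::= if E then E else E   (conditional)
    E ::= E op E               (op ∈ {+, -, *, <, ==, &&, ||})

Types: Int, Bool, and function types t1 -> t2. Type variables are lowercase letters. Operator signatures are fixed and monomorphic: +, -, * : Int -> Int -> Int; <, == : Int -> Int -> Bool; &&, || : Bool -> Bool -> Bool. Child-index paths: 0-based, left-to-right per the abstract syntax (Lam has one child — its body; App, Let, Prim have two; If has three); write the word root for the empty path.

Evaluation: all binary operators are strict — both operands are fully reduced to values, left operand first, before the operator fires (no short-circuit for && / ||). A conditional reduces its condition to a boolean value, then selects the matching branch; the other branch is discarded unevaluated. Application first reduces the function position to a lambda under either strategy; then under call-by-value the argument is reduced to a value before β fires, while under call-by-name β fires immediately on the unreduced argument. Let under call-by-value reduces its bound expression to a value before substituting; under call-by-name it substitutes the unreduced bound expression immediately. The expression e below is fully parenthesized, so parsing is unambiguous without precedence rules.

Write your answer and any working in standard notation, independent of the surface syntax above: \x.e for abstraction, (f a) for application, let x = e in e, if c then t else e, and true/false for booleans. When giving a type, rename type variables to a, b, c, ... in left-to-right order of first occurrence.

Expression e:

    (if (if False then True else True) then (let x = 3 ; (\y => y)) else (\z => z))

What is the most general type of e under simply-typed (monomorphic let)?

Working:
  unify Bool ~ Bool
  unify Bool ~ Bool
  unify Bool ~ Bool
let x : Int
y : a
\y._ : a -> a
z : b
\z._ : b -> b
  unify a -> a ~ b -> b
  unify a ~ b
  unify b ~ b

Answer: a -> a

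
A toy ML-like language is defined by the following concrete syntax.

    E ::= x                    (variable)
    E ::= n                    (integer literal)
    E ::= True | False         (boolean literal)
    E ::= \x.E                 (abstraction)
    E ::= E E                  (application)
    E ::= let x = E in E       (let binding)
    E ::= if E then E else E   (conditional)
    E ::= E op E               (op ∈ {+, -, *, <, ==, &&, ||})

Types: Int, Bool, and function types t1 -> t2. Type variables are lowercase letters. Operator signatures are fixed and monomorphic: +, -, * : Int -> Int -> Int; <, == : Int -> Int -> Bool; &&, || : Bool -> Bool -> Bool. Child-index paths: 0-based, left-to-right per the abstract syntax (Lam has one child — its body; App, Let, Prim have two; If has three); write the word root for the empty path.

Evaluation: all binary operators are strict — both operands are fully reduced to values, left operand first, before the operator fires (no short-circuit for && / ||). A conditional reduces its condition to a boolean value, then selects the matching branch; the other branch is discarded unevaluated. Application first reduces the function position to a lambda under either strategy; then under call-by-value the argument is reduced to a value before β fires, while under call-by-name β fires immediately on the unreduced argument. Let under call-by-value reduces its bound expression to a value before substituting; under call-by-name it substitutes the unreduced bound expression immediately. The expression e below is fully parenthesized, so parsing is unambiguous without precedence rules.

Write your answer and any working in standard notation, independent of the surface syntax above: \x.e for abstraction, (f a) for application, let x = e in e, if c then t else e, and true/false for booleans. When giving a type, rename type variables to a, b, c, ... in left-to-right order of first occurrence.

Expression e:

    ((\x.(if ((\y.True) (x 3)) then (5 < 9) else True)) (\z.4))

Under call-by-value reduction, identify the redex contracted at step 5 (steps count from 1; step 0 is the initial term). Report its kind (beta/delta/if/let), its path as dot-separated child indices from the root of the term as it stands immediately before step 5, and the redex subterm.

Answer: delta at root : (5 < 9)

Derivation:
step 0: ((\x.(if ((\y.true) (x 3)) then (5 < 9) else true)) (\z.4))
step 1: [beta@root] (if ((\y.true) ((\z.4) 3)) then (5 < 9) else true)
step 2: [beta@0.1] (if ((\y.true) 4) then (5 < 9) else true)
step 3: [beta@0] (if true then (5 < 9) else true)
step 4: [if@root] (5 < 9)
step 5: [delta@root] true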